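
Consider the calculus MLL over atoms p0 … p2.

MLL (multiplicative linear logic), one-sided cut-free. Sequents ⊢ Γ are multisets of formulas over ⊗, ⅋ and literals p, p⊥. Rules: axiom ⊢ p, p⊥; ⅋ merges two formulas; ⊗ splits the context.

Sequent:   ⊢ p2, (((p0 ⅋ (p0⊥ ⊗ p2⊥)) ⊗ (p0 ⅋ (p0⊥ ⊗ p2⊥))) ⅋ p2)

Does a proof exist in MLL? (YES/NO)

Proof tree:
[⅋]  ⊢ p2, (((p0 ⅋ (p0⊥ ⊗ p2⊥)) ⊗ (p0 ⅋ (p0⊥ ⊗ p2⊥))) ⅋ p2)
  [⊗]  ⊢ p2, p2, ((p0 ⅋ (p0⊥ ⊗ p2⊥)) ⊗ (p0 ⅋ (p0⊥ ⊗ p2⊥)))
    [⅋]  ⊢ p2, (p0 ⅋ (p0⊥ ⊗ p2⊥))
      [⊗]  ⊢ p0, p2, (p0⊥ ⊗ p2⊥)
        [Ax]  ⊢ p0, p0⊥
        [Ax]  ⊢ p2, p2⊥
    [⅋]  ⊢ p2, (p0 ⅋ (p0⊥ ⊗ p2⊥))
      [⊗]  ⊢ p0, p2, (p0⊥ ⊗ p2⊥)
        [Ax]  ⊢ p0, p0⊥
        [Ax]  ⊢ p2, p2⊥

Result: YES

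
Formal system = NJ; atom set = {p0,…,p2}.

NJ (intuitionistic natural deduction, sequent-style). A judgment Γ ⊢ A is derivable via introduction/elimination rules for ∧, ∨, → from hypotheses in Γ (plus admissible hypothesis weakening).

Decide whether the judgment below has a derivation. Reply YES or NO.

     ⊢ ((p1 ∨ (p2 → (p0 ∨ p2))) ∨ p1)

Derivation trace:
[∨I₁]  ⊢ ((p1 ∨ (p2 → (p0 ∨ p2))) ∨ p1)
  [∨I₂]  ⊢ (p1 ∨ (p2 → (p0 ∨ p2)))
    [→I]  ⊢ (p2 → (p0 ∨ p2))
      [∨I₂] p2 ⊢ (p0 ∨ p2)
        [Ax] p2 ⊢ p2

Result: YES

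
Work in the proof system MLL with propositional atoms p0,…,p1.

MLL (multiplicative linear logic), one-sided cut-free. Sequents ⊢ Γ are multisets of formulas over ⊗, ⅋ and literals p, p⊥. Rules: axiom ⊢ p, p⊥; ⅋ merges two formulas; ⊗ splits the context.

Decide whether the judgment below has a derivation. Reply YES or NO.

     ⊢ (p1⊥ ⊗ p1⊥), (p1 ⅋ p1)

Proof tree:
[⅋]  ⊢ (p1⊥ ⊗ p1⊥), (p1 ⅋ p1)
  [⊗]  ⊢ p1, p1, (p1⊥ ⊗ p1⊥)
    [Ax]  ⊢ p1, p1⊥
    [Ax]  ⊢ p1, p1⊥

Result: YES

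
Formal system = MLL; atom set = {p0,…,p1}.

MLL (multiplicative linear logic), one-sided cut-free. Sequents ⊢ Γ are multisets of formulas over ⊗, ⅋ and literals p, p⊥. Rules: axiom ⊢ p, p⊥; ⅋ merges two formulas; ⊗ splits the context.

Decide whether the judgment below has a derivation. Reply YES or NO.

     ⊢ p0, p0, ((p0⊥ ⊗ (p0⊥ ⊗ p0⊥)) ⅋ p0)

Proof tree:
[⅋]  ⊢ p0, p0, ((p0⊥ ⊗ (p0⊥ ⊗ p0⊥)) ⅋ p0)
  [⊗]  ⊢ p0, p0, p0, (p0⊥ ⊗ (p0⊥ ⊗ p0⊥))
    [Ax]  ⊢ p0, p0⊥
    [⊗]  ⊢ p0, p0, (p0⊥ ⊗ p0⊥)
      [Ax]  ⊢ p0, p0⊥
      [Ax]  ⊢ p0, p0⊥

Result: YES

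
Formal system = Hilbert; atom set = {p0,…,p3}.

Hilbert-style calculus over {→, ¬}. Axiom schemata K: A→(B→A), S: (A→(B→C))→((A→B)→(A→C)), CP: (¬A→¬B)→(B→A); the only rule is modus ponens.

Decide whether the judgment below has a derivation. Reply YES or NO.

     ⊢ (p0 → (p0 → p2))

Enumerate valuations to refute Γ ⊢ Δ:
  v=0000: Γ:[] Δ:[(p0 → (p0 → p2))=T] refutes=False
  v=0001: Γ:[] Δ:[(p0 → (p0 → p2))=T] refutes=False
  v=0010: Γ:[] Δ:[(p0 → (p0 → p2))=T] refutes=False
  v=0011: Γ:[] Δ:[(p0 → (p0 → p2))=T] refutes=False
  v=0100: Γ:[] Δ:[(p0 → (p0 → p2))=T] refutes=False
  v=0101: Γ:[] Δ:[(p0 → (p0 → p2))=T] refutes=False
  v=0110: Γ:[] Δ:[(p0 → (p0 → p2))=T] refutes=False
  v=0111: Γ:[] Δ:[(p0 → (p0 → p2))=T] refutes=False
  v=1000: Γ:[] Δ:[(p0 → (p0 → p2))=F] refutes=True  ← countermodel

Result: NO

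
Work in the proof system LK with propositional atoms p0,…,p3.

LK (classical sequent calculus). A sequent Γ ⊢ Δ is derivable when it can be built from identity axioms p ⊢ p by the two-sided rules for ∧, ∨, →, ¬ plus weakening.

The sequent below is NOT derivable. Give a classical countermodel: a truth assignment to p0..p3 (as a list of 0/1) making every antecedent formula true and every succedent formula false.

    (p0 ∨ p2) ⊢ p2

Enumerate valuations to refute Γ ⊢ Δ:
  v=0000: Γ:[(p0 ∨ p2)=F] Δ:[p2=F] refutes=False
  v=0001: Γ:[(p0 ∨ p2)=F] Δ:[p2=F] refutes=False
  v=0010: Γ:[(p0 ∨ p2)=T] Δ:[p2=T] refutes=False
  v=0011: Γ:[(p0 ∨ p2)=T] Δ:[p2=T] refutes=False
  v=0100: Γ:[(p0 ∨ p2)=F] Δ:[p2=F] refutes=False
  v=0101: Γ:[(p0 ∨ p2)=F] Δ:[p2=F] refutes=False
  v=0110: Γ:[(p0 ∨ p2)=T] Δ:[p2=T] refutes=False
  v=0111: Γ:[(p0 ∨ p2)=T] Δ:[p2=T] refutes=False
  v=1000: Γ:[(p0 ∨ p2)=T] Δ:[p2=F] refutes=True  ← countermodel

Result: [1, 0, 0, 0]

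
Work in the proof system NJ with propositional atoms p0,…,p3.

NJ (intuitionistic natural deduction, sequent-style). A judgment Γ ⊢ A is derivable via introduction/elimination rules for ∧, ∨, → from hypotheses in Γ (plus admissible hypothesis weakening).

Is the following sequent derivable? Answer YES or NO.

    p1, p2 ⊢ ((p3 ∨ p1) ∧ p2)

Proof tree:
[∧I] p1, p2 ⊢ ((p3 ∨ p1) ∧ p2)
  [∨I₂] p1, p2 ⊢ (p3 ∨ p1)
    [Wk] p1, p2 ⊢ p1
      [Ax] p1 ⊢ p1
  [Ax] p2 ⊢ p2

Result: YES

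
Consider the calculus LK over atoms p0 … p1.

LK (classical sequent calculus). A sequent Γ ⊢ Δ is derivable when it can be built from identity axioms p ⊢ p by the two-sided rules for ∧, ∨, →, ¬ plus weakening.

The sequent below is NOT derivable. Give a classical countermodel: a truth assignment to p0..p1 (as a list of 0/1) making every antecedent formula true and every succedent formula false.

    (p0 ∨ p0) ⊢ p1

Enumerate valuations to refute Γ ⊢ Δ:
  v=00: Γ:[(p0 ∨ p0)=F] Δ:[p1=F] refutes=False
  v=01: Γ:[(p0 ∨ p0)=F] Δ:[p1=T] refutes=False
  v=10: Γ:[(p0 ∨ p0)=T] Δ:[p1=F] refutes=True  ← countermodel

Result: [1, 0]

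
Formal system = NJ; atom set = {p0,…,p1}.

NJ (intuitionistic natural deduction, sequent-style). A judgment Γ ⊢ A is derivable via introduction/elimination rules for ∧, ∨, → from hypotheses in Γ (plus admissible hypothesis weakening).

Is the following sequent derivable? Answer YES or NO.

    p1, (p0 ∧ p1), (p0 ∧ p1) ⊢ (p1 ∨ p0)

Derivation (root first):
[Wk] p1, (p0 ∧ p1), (p0 ∧ p1) ⊢ (p1 ∨ p0)
  [Wk] p1, (p0 ∧ p1) ⊢ (p1 ∨ p0)
    [∨I₁] p1 ⊢ (p1 ∨ p0)
      [Ax] p1 ⊢ p1

Result: YES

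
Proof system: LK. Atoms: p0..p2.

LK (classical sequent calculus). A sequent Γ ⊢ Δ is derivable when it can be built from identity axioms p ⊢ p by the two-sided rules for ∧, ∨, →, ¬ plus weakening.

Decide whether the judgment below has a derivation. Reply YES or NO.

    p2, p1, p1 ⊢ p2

Proof tree:
[WL] p2, p1, p1 ⊢ p2
  [WL] p2, p1 ⊢ p2
    [Ax] p2 ⊢ p2

Result: YES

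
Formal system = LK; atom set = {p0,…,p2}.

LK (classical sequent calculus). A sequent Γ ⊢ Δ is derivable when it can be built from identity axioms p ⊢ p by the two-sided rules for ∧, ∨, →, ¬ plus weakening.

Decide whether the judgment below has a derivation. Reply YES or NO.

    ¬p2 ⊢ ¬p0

Truth-table refutation:
  v=000: Γ:[¬p2=T] Δ:[¬p0=T] refutes=False
  v=001: Γ:[¬p2=F] Δ:[¬p0=T] refutes=False
  v=010: Γ:[¬p2=T] Δ:[¬p0=T] refutes=False
  v=011: Γ:[¬p2=F] Δ:[¬p0=T] refutes=False
  v=100: Γ:[¬p2=T] Δ:[¬p0=F] refutes=True  ← countermodel

Result: NO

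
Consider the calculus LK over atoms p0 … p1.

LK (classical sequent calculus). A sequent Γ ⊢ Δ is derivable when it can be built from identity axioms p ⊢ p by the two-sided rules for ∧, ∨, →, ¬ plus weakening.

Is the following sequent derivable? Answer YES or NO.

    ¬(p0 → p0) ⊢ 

Proof tree:
[¬L] ¬(p0 → p0) ⊢ 
  [→R]  ⊢ (p0 → p0)
    [Ax] p0 ⊢ p0

Result: YES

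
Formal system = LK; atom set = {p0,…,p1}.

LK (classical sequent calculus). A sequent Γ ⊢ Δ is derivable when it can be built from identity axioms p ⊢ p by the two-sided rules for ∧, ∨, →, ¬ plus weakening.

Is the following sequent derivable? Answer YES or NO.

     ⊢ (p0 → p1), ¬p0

Enumerate valuations to refute Γ ⊢ Δ:
  v=00: Γ:[] Δ:[(p0 → p1)=T, ¬p0=T] refutes=False
  v=01: Γ:[] Δ:[(p0 → p1)=T, ¬p0=T] refutes=False
  v=10: Γ:[] Δ:[(p0 → p1)=F, ¬p0=F] refutes=True  ← countermodel

Result: NO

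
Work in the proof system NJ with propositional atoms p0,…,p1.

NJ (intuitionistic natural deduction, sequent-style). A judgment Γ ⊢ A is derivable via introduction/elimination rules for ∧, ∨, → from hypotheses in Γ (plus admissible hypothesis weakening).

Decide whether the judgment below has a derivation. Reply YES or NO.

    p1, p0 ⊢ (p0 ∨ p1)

Proof tree:
[∨I₂] p1, p0 ⊢ (p0 ∨ p1)
  [Wk] p1, p0 ⊢ p1
    [Ax] p1 ⊢ p1

Result: YES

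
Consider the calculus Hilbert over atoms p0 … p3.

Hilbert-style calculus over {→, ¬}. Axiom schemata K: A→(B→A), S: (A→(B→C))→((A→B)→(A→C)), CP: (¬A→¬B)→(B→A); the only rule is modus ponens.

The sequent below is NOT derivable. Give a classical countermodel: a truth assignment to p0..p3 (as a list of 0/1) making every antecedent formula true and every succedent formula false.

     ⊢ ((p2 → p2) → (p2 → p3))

Search for a countermodel by truth-table:
  v=0000: Γ:[] Δ:[((p2 → p2) → (p2 → p3))=T] refutes=False
  v=0001: Γ:[] Δ:[((p2 → p2) → (p2 → p3))=T] refutes=False
  v=0010: Γ:[] Δ:[((p2 → p2) → (p2 → p3))=F] refutes=True  ← countermodel

Result: [0, 0, 1, 0]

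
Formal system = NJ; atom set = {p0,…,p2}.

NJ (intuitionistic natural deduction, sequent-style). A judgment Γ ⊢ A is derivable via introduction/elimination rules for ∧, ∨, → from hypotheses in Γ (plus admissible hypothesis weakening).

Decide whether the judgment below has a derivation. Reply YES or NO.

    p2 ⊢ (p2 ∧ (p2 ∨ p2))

Proof tree:
[∧I] p2 ⊢ (p2 ∧ (p2 ∨ p2))
  [Ax] p2 ⊢ p2
  [∨I₁] p2 ⊢ (p2 ∨ p2)
    [Ax] p2 ⊢ p2

Result: YES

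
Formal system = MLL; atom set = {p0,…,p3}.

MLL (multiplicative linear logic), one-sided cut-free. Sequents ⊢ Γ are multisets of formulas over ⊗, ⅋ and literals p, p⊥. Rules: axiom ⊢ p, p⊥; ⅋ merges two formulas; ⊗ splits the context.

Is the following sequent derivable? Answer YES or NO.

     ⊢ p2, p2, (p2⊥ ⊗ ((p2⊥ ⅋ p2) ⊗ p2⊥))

Derivation (root first):
[⊗]  ⊢ p2, p2, (p2⊥ ⊗ ((p2⊥ ⅋ p2) ⊗ p2⊥))
  [Ax]  ⊢ p2, p2⊥
  [⊗]  ⊢ p2, ((p2⊥ ⅋ p2) ⊗ p2⊥)
    [⅋]  ⊢ (p2⊥ ⅋ p2)
      [Ax]  ⊢ p2, p2⊥
    [Ax]  ⊢ p2, p2⊥

Result: YES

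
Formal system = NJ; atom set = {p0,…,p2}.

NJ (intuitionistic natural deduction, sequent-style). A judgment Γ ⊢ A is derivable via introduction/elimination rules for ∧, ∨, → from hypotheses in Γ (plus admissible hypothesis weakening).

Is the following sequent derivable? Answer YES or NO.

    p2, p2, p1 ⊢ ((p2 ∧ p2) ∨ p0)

Proof tree:
[Wk] p2, p2, p1 ⊢ ((p2 ∧ p2) ∨ p0)
  [∨I₁] p2, p2 ⊢ ((p2 ∧ p2) ∨ p0)
    [Wk] p2, p2 ⊢ (p2 ∧ p2)
      [∧I] p2 ⊢ (p2 ∧ p2)
        [Ax] p2 ⊢ p2
        [Ax] p2 ⊢ p2

Result: YES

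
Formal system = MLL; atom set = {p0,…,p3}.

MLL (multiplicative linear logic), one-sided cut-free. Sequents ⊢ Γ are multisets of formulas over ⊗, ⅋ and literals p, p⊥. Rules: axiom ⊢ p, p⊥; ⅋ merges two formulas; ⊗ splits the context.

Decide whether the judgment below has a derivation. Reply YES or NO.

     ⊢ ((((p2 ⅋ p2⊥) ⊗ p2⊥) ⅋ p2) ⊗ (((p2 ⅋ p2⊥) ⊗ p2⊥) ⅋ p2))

Proof tree:
[⊗]  ⊢ ((((p2 ⅋ p2⊥) ⊗ p2⊥) ⅋ p2) ⊗ (((p2 ⅋ p2⊥) ⊗ p2⊥) ⅋ p2))
  [⅋]  ⊢ (((p2 ⅋ p2⊥) ⊗ p2⊥) ⅋ p2)
    [⊗]  ⊢ p2, ((p2 ⅋ p2⊥) ⊗ p2⊥)
      [⅋]  ⊢ (p2 ⅋ p2⊥)
        [Ax]  ⊢ p2, p2⊥
      [Ax]  ⊢ p2, p2⊥
  [⅋]  ⊢ (((p2 ⅋ p2⊥) ⊗ p2⊥) ⅋ p2)
    [⊗]  ⊢ p2, ((p2 ⅋ p2⊥) ⊗ p2⊥)
      [⅋]  ⊢ (p2 ⅋ p2⊥)
        [Ax]  ⊢ p2, p2⊥
      [Ax]  ⊢ p2, p2⊥

Result: YES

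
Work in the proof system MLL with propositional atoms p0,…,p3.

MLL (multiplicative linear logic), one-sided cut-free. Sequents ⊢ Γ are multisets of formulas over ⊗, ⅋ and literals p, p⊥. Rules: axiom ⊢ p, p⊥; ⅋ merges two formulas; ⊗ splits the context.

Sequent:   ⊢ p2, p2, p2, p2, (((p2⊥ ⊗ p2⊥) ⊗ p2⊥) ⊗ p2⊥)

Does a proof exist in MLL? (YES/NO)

Derivation (root first):
[⊗]  ⊢ p2, p2, p2, p2, (((p2⊥ ⊗ p2⊥) ⊗ p2⊥) ⊗ p2⊥)
  [⊗]  ⊢ p2, p2, p2, ((p2⊥ ⊗ p2⊥) ⊗ p2⊥)
    [⊗]  ⊢ p2, p2, (p2⊥ ⊗ p2⊥)
      [Ax]  ⊢ p2, p2⊥
      [Ax]  ⊢ p2, p2⊥
    [Ax]  ⊢ p2, p2⊥
  [Ax]  ⊢ p2, p2⊥

Result: YES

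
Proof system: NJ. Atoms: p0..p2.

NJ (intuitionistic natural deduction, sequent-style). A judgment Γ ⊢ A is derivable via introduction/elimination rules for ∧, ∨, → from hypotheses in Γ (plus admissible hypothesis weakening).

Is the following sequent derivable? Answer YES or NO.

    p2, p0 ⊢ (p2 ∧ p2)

Proof tree:
[Wk] p2, p0 ⊢ (p2 ∧ p2)
  [∧I] p2 ⊢ (p2 ∧ p2)
    [Ax] p2 ⊢ p2
    [Ax] p2 ⊢ p2

Result: YES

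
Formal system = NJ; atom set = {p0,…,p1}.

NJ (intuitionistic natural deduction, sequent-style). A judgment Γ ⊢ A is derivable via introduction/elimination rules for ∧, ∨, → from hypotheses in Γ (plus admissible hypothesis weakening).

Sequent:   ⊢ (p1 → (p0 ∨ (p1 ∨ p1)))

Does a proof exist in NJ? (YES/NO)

Derivation (root first):
[→I]  ⊢ (p1 → (p0 ∨ (p1 ∨ p1)))
  [∨I₂] p1 ⊢ (p0 ∨ (p1 ∨ p1))
    [∨I₁] p1 ⊢ (p1 ∨ p1)
      [Ax] p1 ⊢ p1

Result: YES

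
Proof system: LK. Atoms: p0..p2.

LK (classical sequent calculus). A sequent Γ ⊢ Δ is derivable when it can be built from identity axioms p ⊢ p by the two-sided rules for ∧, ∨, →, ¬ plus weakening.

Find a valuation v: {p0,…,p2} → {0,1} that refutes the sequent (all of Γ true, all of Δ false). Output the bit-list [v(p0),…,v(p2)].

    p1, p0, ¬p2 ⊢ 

Search for a countermodel by truth-table:
  v=000: Γ:[p1=F, p0=F, ¬p2=T] Δ:[] refutes=False
  v=001: Γ:[p1=F, p0=F, ¬p2=F] Δ:[] refutes=False
  v=010: Γ:[p1=T, p0=F, ¬p2=T] Δ:[] refutes=False
  v=011: Γ:[p1=T, p0=F, ¬p2=F] Δ:[] refutes=False
  v=100: Γ:[p1=F, p0=T, ¬p2=T] Δ:[] refutes=False
  v=101: Γ:[p1=F, p0=T, ¬p2=F] Δ:[] refutes=False
  v=110: Γ:[p1=T, p0=T, ¬p2=T] Δ:[] refutes=True  ← countermodel

Result: [1, 1, 0]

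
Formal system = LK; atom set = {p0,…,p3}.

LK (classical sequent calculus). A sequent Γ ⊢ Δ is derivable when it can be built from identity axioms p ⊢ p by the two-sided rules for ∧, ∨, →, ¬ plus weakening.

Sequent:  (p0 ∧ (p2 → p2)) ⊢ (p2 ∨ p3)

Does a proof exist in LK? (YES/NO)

Search for a countermodel by truth-table:
  v=0000: Γ:[(p0 ∧ (p2 → p2))=F] Δ:[(p2 ∨ p3)=F] refutes=False
  v=0001: Γ:[(p0 ∧ (p2 → p2))=F] Δ:[(p2 ∨ p3)=T] refutes=False
  v=0010: Γ:[(p0 ∧ (p2 → p2))=F] Δ:[(p2 ∨ p3)=T] refutes=False
  v=0011: Γ:[(p0 ∧ (p2 → p2))=F] Δ:[(p2 ∨ p3)=T] refutes=False
  v=0100: Γ:[(p0 ∧ (p2 → p2))=F] Δ:[(p2 ∨ p3)=F] refutes=False
  v=0101: Γ:[(p0 ∧ (p2 → p2))=F] Δ:[(p2 ∨ p3)=T] refutes=False
  v=0110: Γ:[(p0 ∧ (p2 → p2))=F] Δ:[(p2 ∨ p3)=T] refutes=False
  v=0111: Γ:[(p0 ∧ (p2 → p2))=F] Δ:[(p2 ∨ p3)=T] refutes=False
  v=1000: Γ:[(p0 ∧ (p2 → p2))=T] Δ:[(p2 ∨ p3)=F] refutes=True  ← countermodel

Result: NO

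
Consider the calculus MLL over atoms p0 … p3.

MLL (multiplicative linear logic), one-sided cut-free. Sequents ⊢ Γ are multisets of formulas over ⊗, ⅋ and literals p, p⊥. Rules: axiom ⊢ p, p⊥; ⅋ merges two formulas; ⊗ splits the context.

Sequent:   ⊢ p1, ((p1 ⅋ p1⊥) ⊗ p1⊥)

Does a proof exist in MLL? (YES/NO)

Derivation (root first):
[⊗]  ⊢ p1, ((p1 ⅋ p1⊥) ⊗ p1⊥)
  [⅋]  ⊢ (p1 ⅋ p1⊥)
    [Ax]  ⊢ p1, p1⊥
  [Ax]  ⊢ p1, p1⊥

Result: YES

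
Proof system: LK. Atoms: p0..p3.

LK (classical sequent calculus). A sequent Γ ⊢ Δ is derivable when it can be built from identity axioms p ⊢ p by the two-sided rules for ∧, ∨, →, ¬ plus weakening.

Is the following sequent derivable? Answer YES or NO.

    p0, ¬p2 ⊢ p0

Proof tree:
[¬L] p0, ¬p2 ⊢ p0
  [WR] p0 ⊢ p0, p2
    [Ax] p0 ⊢ p0

Result: YES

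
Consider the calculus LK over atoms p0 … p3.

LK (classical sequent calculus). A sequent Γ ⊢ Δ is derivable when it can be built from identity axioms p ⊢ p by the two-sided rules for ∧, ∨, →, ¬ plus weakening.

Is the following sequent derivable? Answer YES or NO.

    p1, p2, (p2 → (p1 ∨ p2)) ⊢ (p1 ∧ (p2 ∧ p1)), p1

Derivation trace:
[→L] p1, p2, (p2 → (p1 ∨ p2)) ⊢ (p1 ∧ (p2 ∧ p1)), p1
  [Ax] p2 ⊢ p2
  [∨L] p1, (p1 ∨ p2) ⊢ (p1 ∧ (p2 ∧ p1)), p1
    [Ax] p1 ⊢ p1
    [∧R] p1, p2 ⊢ (p1 ∧ (p2 ∧ p1))
      [Ax] p1 ⊢ p1
      [∧R] p1, p2 ⊢ (p2 ∧ p1)
        [Ax] p2 ⊢ p2
        [Ax] p1 ⊢ p1

Result: YES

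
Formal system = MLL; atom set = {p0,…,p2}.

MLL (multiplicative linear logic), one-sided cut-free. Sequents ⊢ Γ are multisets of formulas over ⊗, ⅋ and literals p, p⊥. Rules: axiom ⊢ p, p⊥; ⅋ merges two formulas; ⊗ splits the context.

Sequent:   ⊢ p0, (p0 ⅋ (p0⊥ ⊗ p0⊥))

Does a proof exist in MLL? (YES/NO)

Proof tree:
[⅋]  ⊢ p0, (p0 ⅋ (p0⊥ ⊗ p0⊥))
  [⊗]  ⊢ p0, p0, (p0⊥ ⊗ p0⊥)
    [Ax]  ⊢ p0, p0⊥
    [Ax]  ⊢ p0, p0⊥

Result: YES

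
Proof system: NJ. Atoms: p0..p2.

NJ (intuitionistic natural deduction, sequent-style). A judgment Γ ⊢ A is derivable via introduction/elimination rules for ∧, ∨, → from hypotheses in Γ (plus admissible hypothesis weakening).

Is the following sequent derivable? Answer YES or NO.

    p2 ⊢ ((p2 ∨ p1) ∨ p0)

Derivation (root first):
[∨I₁] p2 ⊢ ((p2 ∨ p1) ∨ p0)
  [∨I₁] p2 ⊢ (p2 ∨ p1)
    [Ax] p2 ⊢ p2

Result: YES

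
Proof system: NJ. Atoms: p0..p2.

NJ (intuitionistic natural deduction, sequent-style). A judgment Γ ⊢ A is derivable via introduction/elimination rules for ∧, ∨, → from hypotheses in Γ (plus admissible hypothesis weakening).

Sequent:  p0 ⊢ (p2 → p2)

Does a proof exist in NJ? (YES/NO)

Proof tree:
[Wk] p0 ⊢ (p2 → p2)
  [→I]  ⊢ (p2 → p2)
    [Ax] p2 ⊢ p2

Result: YES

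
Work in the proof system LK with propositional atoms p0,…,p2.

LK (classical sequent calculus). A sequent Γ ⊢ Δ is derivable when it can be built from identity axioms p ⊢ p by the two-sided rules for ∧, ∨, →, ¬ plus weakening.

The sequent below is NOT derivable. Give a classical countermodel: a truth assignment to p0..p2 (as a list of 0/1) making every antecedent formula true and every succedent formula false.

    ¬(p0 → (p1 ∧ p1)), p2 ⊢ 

Search for a countermodel by truth-table:
  v=000: Γ:[¬(p0 → (p1 ∧ p1))=F, p2=F] Δ:[] refutes=False
  v=001: Γ:[¬(p0 → (p1 ∧ p1))=F, p2=T] Δ:[] refutes=False
  v=010: Γ:[¬(p0 → (p1 ∧ p1))=F, p2=F] Δ:[] refutes=False
  v=011: Γ:[¬(p0 → (p1 ∧ p1))=F, p2=T] Δ:[] refutes=False
  v=100: Γ:[¬(p0 → (p1 ∧ p1))=T, p2=F] Δ:[] refutes=False
  v=101: Γ:[¬(p0 → (p1 ∧ p1))=T, p2=T] Δ:[] refutes=True  ← countermodel

Result: [1, 0, 1]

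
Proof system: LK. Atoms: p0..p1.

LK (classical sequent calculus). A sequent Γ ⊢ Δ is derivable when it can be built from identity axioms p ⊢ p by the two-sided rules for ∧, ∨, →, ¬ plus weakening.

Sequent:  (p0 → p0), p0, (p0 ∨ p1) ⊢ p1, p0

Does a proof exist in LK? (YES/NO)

Derivation (root first):
[∨L] (p0 → p0), p0, (p0 ∨ p1) ⊢ p1, p0
  [WL] p0, (p0 → p0), p0 ⊢ p0
    [→L] p0, (p0 → p0) ⊢ p0
      [Ax] p0 ⊢ p0
      [Ax] p0 ⊢ p0
  [Ax] p1 ⊢ p1

Result: YES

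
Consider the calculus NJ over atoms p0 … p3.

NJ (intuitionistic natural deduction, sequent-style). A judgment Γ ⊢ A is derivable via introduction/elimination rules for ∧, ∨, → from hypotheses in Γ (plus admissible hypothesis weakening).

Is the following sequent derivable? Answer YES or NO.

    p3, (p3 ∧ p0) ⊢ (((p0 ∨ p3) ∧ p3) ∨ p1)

Derivation (root first):
[∨I₁] p3, (p3 ∧ p0) ⊢ (((p0 ∨ p3) ∧ p3) ∨ p1)
  [∧I] p3, (p3 ∧ p0) ⊢ ((p0 ∨ p3) ∧ p3)
    [∨I₂] p3 ⊢ (p0 ∨ p3)
      [Ax] p3 ⊢ p3
    [Wk] p3, (p3 ∧ p0) ⊢ p3
      [Ax] p3 ⊢ p3

Result: YES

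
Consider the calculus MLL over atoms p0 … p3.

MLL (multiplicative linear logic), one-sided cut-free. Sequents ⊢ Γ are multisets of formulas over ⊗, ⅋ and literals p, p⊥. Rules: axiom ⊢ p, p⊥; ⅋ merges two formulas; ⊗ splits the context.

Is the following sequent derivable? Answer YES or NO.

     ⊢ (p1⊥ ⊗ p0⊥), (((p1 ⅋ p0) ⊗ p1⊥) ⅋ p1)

Derivation (root first):
[⅋]  ⊢ (p1⊥ ⊗ p0⊥), (((p1 ⅋ p0) ⊗ p1⊥) ⅋ p1)
  [⊗]  ⊢ (p1⊥ ⊗ p0⊥), p1, ((p1 ⅋ p0) ⊗ p1⊥)
    [⅋]  ⊢ (p1⊥ ⊗ p0⊥), (p1 ⅋ p0)
      [⊗]  ⊢ p1, p0, (p1⊥ ⊗ p0⊥)
        [Ax]  ⊢ p1, p1⊥
        [Ax]  ⊢ p0, p0⊥
    [Ax]  ⊢ p1, p1⊥

Result: YES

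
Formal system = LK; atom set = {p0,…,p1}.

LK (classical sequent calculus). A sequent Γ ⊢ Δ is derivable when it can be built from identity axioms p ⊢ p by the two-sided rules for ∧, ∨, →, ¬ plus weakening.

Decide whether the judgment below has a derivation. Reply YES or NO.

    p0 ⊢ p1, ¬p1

Derivation (root first):
[¬R] p0 ⊢ p1, ¬p1
  [WL] p1, p0 ⊢ p1
    [Ax] p1 ⊢ p1

Result: YES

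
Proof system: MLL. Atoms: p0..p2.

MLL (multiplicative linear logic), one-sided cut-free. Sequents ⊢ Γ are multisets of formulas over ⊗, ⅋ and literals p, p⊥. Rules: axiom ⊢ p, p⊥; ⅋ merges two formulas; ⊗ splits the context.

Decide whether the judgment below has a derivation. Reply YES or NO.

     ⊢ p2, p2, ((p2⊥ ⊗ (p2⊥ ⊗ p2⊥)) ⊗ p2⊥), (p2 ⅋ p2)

Derivation (root first):
[⅋]  ⊢ p2, p2, ((p2⊥ ⊗ (p2⊥ ⊗ p2⊥)) ⊗ p2⊥), (p2 ⅋ p2)
  [⊗]  ⊢ p2, p2, p2, p2, ((p2⊥ ⊗ (p2⊥ ⊗ p2⊥)) ⊗ p2⊥)
    [⊗]  ⊢ p2, p2, p2, (p2⊥ ⊗ (p2⊥ ⊗ p2⊥))
      [Ax]  ⊢ p2, p2⊥
      [⊗]  ⊢ p2, p2, (p2⊥ ⊗ p2⊥)
        [Ax]  ⊢ p2, p2⊥
        [Ax]  ⊢ p2, p2⊥
    [Ax]  ⊢ p2, p2⊥

Result: YES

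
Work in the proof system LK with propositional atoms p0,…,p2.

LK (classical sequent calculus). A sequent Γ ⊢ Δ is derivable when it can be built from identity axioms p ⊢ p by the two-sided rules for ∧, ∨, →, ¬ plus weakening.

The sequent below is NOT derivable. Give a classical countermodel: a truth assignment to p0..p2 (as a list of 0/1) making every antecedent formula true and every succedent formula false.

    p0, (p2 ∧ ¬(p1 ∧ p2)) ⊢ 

Enumerate valuations to refute Γ ⊢ Δ:
  v=000: Γ:[p0=F, (p2 ∧ ¬(p1 ∧ p2))=F] Δ:[] refutes=False
  v=001: Γ:[p0=F, (p2 ∧ ¬(p1 ∧ p2))=T] Δ:[] refutes=False
  v=010: Γ:[p0=F, (p2 ∧ ¬(p1 ∧ p2))=F] Δ:[] refutes=False
  v=011: Γ:[p0=F, (p2 ∧ ¬(p1 ∧ p2))=F] Δ:[] refutes=False
  v=100: Γ:[p0=T, (p2 ∧ ¬(p1 ∧ p2))=F] Δ:[] refutes=False
  v=101: Γ:[p0=T, (p2 ∧ ¬(p1 ∧ p2))=T] Δ:[] refutes=True  ← countermodel

Result: [1, 0, 1]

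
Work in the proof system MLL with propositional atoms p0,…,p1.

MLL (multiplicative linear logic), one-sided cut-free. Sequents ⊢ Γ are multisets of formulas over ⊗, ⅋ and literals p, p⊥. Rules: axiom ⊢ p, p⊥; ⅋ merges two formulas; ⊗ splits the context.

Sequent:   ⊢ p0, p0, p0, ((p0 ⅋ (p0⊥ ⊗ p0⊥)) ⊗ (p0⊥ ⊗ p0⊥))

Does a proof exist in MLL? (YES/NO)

Derivation (root first):
[⊗]  ⊢ p0, p0, p0, ((p0 ⅋ (p0⊥ ⊗ p0⊥)) ⊗ (p0⊥ ⊗ p0⊥))
  [⅋]  ⊢ p0, (p0 ⅋ (p0⊥ ⊗ p0⊥))
    [⊗]  ⊢ p0, p0, (p0⊥ ⊗ p0⊥)
      [Ax]  ⊢ p0, p0⊥
      [Ax]  ⊢ p0, p0⊥
  [⊗]  ⊢ p0, p0, (p0⊥ ⊗ p0⊥)
    [Ax]  ⊢ p0, p0⊥
    [Ax]  ⊢ p0, p0⊥

Result: YES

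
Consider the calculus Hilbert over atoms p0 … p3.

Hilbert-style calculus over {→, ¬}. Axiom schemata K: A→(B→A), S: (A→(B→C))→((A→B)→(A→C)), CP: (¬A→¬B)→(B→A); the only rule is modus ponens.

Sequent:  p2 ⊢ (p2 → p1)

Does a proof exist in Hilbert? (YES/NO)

Truth-table refutation:
  v=0000: Γ:[p2=F] Δ:[(p2 → p1)=T] refutes=False
  v=0001: Γ:[p2=F] Δ:[(p2 → p1)=T] refutes=False
  v=0010: Γ:[p2=T] Δ:[(p2 → p1)=F] refutes=True  ← countermodel

Result: NO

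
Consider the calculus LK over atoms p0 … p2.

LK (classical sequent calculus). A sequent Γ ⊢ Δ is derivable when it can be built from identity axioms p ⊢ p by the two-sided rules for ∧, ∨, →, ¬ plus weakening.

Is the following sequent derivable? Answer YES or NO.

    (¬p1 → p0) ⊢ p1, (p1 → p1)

Derivation trace:
[→L] (¬p1 → p0) ⊢ p1, (p1 → p1)
  [¬R]  ⊢ p1, ¬p1
    [Ax] p1 ⊢ p1
  [WL] p0 ⊢ (p1 → p1)
    [→R]  ⊢ (p1 → p1)
      [Ax] p1 ⊢ p1

Result: YES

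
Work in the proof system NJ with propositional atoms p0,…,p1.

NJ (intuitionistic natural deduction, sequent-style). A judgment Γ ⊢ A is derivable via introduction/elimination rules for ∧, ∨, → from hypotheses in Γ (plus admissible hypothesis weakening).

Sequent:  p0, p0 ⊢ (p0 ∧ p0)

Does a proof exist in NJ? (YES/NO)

Derivation trace:
[Wk] p0, p0 ⊢ (p0 ∧ p0)
  [∧I] p0 ⊢ (p0 ∧ p0)
    [Ax] p0 ⊢ p0
    [Ax] p0 ⊢ p0

Result: YES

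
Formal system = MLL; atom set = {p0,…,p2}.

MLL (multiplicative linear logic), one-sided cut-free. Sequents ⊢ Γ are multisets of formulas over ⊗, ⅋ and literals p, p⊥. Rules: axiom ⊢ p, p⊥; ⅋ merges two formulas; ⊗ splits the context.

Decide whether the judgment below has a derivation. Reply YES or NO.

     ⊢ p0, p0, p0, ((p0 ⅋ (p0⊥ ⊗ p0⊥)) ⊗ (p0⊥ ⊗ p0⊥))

Derivation trace:
[⊗]  ⊢ p0, p0, p0, ((p0 ⅋ (p0⊥ ⊗ p0⊥)) ⊗ (p0⊥ ⊗ p0⊥))
  [⅋]  ⊢ p0, (p0 ⅋ (p0⊥ ⊗ p0⊥))
    [⊗]  ⊢ p0, p0, (p0⊥ ⊗ p0⊥)
      [Ax]  ⊢ p0, p0⊥
      [Ax]  ⊢ p0, p0⊥
  [⊗]  ⊢ p0, p0, (p0⊥ ⊗ p0⊥)
    [Ax]  ⊢ p0, p0⊥
    [Ax]  ⊢ p0, p0⊥

Result: YES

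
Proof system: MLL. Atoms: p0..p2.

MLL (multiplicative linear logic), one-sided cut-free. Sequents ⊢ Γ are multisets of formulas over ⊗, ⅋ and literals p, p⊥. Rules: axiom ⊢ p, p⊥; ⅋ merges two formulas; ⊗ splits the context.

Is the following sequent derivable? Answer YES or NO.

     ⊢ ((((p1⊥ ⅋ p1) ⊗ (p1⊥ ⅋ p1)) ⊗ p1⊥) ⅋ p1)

Proof tree:
[⅋]  ⊢ ((((p1⊥ ⅋ p1) ⊗ (p1⊥ ⅋ p1)) ⊗ p1⊥) ⅋ p1)
  [⊗]  ⊢ p1, (((p1⊥ ⅋ p1) ⊗ (p1⊥ ⅋ p1)) ⊗ p1⊥)
    [⊗]  ⊢ ((p1⊥ ⅋ p1) ⊗ (p1⊥ ⅋ p1))
      [⅋]  ⊢ (p1⊥ ⅋ p1)
        [Ax]  ⊢ p1, p1⊥
      [⅋]  ⊢ (p1⊥ ⅋ p1)
        [Ax]  ⊢ p1, p1⊥
    [Ax]  ⊢ p1, p1⊥

Result: YES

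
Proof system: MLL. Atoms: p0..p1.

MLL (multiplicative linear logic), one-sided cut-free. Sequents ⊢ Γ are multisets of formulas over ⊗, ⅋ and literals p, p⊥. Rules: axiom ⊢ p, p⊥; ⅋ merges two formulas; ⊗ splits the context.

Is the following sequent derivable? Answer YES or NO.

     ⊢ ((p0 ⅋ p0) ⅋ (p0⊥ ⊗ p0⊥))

Proof tree:
[⅋]  ⊢ ((p0 ⅋ p0) ⅋ (p0⊥ ⊗ p0⊥))
  [⅋]  ⊢ (p0⊥ ⊗ p0⊥), (p0 ⅋ p0)
    [⊗]  ⊢ p0, p0, (p0⊥ ⊗ p0⊥)
      [Ax]  ⊢ p0, p0⊥
      [Ax]  ⊢ p0, p0⊥

Result: YES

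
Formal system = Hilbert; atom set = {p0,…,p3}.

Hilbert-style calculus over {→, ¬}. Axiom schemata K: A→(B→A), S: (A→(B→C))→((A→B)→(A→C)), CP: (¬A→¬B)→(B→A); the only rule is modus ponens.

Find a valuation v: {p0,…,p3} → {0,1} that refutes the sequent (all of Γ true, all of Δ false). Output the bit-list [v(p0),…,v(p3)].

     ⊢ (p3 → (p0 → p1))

Enumerate valuations to refute Γ ⊢ Δ:
  v=0000: Γ:[] Δ:[(p3 → (p0 → p1))=T] refutes=False
  v=0001: Γ:[] Δ:[(p3 → (p0 → p1))=T] refutes=False
  v=0010: Γ:[] Δ:[(p3 → (p0 → p1))=T] refutes=False
  v=0011: Γ:[] Δ:[(p3 → (p0 → p1))=T] refutes=False
  v=0100: Γ:[] Δ:[(p3 → (p0 → p1))=T] refutes=False
  v=0101: Γ:[] Δ:[(p3 → (p0 → p1))=T] refutes=False
  v=0110: Γ:[] Δ:[(p3 → (p0 → p1))=T] refutes=False
  v=0111: Γ:[] Δ:[(p3 → (p0 → p1))=T] refutes=False
  v=1000: Γ:[] Δ:[(p3 → (p0 → p1))=T] refutes=False
  v=1001: Γ:[] Δ:[(p3 → (p0 → p1))=F] refutes=True  ← countermodel

Result: [1, 0, 0, 1]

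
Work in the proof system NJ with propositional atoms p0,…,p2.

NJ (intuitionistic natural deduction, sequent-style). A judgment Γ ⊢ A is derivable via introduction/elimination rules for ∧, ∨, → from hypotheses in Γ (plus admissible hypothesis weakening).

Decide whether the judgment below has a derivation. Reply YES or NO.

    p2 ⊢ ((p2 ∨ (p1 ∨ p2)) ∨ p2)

Proof tree:
[∨I₁] p2 ⊢ ((p2 ∨ (p1 ∨ p2)) ∨ p2)
  [∨I₂] p2 ⊢ (p2 ∨ (p1 ∨ p2))
    [∨I₂] p2 ⊢ (p1 ∨ p2)
      [Ax] p2 ⊢ p2

Result: YES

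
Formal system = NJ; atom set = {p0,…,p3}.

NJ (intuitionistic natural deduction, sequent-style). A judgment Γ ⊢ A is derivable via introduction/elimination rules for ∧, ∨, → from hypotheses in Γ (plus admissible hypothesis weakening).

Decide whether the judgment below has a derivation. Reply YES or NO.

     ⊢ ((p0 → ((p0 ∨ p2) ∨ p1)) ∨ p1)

Derivation trace:
[∨I₁]  ⊢ ((p0 → ((p0 ∨ p2) ∨ p1)) ∨ p1)
  [→I]  ⊢ (p0 → ((p0 ∨ p2) ∨ p1))
    [∨I₁] p0 ⊢ ((p0 ∨ p2) ∨ p1)
      [∨I₁] p0 ⊢ (p0 ∨ p2)
        [Ax] p0 ⊢ p0

Result: YES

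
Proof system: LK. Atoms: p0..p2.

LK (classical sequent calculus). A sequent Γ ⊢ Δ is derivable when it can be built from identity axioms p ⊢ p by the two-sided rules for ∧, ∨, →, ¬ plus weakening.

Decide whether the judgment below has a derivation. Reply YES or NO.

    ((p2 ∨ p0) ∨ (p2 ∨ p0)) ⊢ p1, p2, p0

Derivation (root first):
[∨L] ((p2 ∨ p0) ∨ (p2 ∨ p0)) ⊢ p1, p2, p0
  [∨L] (p2 ∨ p0) ⊢ p2, p0
    [Ax] p2 ⊢ p2
    [Ax] p0 ⊢ p0
  [WR] (p2 ∨ p0) ⊢ p2, p0, p1
    [∨L] (p2 ∨ p0) ⊢ p2, p0
      [Ax] p2 ⊢ p2
      [Ax] p0 ⊢ p0

Result: YES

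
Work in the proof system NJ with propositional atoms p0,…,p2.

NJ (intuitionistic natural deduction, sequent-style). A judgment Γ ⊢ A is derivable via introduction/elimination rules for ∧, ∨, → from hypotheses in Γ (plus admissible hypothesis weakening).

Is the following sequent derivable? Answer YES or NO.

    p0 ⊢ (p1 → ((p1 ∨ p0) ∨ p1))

Derivation trace:
[→I] p0 ⊢ (p1 → ((p1 ∨ p0) ∨ p1))
  [∨I₁] p1, p0 ⊢ ((p1 ∨ p0) ∨ p1)
    [Wk] p1, p0 ⊢ (p1 ∨ p0)
      [∨I₁] p1 ⊢ (p1 ∨ p0)
        [Ax] p1 ⊢ p1

Result: YES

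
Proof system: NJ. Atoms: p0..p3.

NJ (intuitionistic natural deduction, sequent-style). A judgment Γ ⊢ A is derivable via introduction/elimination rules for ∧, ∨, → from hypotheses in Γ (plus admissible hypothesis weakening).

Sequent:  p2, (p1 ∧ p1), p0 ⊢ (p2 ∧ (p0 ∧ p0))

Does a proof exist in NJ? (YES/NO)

Proof tree:
[∧I] p2, (p1 ∧ p1), p0 ⊢ (p2 ∧ (p0 ∧ p0))
  [Wk] p2, (p1 ∧ p1) ⊢ p2
    [Ax] p2 ⊢ p2
  [∧I] p0 ⊢ (p0 ∧ p0)
    [Ax] p0 ⊢ p0
    [Ax] p0 ⊢ p0

Result: YES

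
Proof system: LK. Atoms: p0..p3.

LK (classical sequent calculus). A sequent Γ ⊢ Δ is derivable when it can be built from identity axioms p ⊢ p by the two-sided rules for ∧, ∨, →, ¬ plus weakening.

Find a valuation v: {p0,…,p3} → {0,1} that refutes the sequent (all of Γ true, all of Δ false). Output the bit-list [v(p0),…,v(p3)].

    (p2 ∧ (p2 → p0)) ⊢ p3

Search for a countermodel by truth-table:
  v=0000: Γ:[(p2 ∧ (p2 → p0))=F] Δ:[p3=F] refutes=False
  v=0001: Γ:[(p2 ∧ (p2 → p0))=F] Δ:[p3=T] refutes=False
  v=0010: Γ:[(p2 ∧ (p2 → p0))=F] Δ:[p3=F] refutes=False
  v=0011: Γ:[(p2 ∧ (p2 → p0))=F] Δ:[p3=T] refutes=False
  v=0100: Γ:[(p2 ∧ (p2 → p0))=F] Δ:[p3=F] refutes=False
  v=0101: Γ:[(p2 ∧ (p2 → p0))=F] Δ:[p3=T] refutes=False
  v=0110: Γ:[(p2 ∧ (p2 → p0))=F] Δ:[p3=F] refutes=False
  v=0111: Γ:[(p2 ∧ (p2 → p0))=F] Δ:[p3=T] refutes=False
  v=1000: Γ:[(p2 ∧ (p2 → p0))=F] Δ:[p3=F] refutes=False
  v=1001: Γ:[(p2 ∧ (p2 → p0))=F] Δ:[p3=T] refutes=False
  v=1010: Γ:[(p2 ∧ (p2 → p0))=T] Δ:[p3=F] refutes=True  ← countermodel

Result: [1, 0, 1, 0]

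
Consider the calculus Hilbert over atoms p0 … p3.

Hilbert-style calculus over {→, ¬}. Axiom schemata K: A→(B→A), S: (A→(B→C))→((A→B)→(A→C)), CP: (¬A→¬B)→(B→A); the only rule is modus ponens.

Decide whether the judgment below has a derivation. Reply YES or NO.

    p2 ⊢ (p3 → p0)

Enumerate valuations to refute Γ ⊢ Δ:
  v=0000: Γ:[p2=F] Δ:[(p3 → p0)=T] refutes=False
  v=0001: Γ:[p2=F] Δ:[(p3 → p0)=F] refutes=False
  v=0010: Γ:[p2=T] Δ:[(p3 → p0)=T] refutes=False
  v=0011: Γ:[p2=T] Δ:[(p3 → p0)=F] refutes=True  ← countermodel

Result: NO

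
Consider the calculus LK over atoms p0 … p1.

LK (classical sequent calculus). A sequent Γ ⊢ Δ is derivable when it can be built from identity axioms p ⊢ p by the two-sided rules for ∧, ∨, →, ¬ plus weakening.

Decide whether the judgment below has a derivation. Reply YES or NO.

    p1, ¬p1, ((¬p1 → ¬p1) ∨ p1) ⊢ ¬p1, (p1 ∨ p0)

Derivation trace:
[∨L] p1, ¬p1, ((¬p1 → ¬p1) ∨ p1) ⊢ ¬p1, (p1 ∨ p0)
  [→L] ¬p1, (¬p1 → ¬p1) ⊢ ¬p1
    [¬L] ¬p1 ⊢ ¬p1
      [¬R]  ⊢ p1, ¬p1
        [Ax] p1 ⊢ p1
    [¬L] ¬p1 ⊢ ¬p1
      [¬R]  ⊢ p1, ¬p1
        [Ax] p1 ⊢ p1
  [WL] p1, p1 ⊢ (p1 ∨ p0)
    [∨R] p1 ⊢ (p1 ∨ p0)
      [WR] p1 ⊢ p1, p0
        [Ax] p1 ⊢ p1

Result: YES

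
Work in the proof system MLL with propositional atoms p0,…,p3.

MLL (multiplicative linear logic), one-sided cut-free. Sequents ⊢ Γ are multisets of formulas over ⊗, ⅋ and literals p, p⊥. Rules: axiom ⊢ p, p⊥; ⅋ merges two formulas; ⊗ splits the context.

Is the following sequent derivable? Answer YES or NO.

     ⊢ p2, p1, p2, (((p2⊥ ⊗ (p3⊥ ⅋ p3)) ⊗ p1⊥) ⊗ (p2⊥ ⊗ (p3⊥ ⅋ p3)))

Derivation (root first):
[⊗]  ⊢ p2, p1, p2, (((p2⊥ ⊗ (p3⊥ ⅋ p3)) ⊗ p1⊥) ⊗ (p2⊥ ⊗ (p3⊥ ⅋ p3)))
  [⊗]  ⊢ p2, p1, ((p2⊥ ⊗ (p3⊥ ⅋ p3)) ⊗ p1⊥)
    [⊗]  ⊢ p2, (p2⊥ ⊗ (p3⊥ ⅋ p3))
      [Ax]  ⊢ p2, p2⊥
      [⅋]  ⊢ (p3⊥ ⅋ p3)
        [Ax]  ⊢ p3, p3⊥
    [Ax]  ⊢ p1, p1⊥
  [⊗]  ⊢ p2, (p2⊥ ⊗ (p3⊥ ⅋ p3))
    [Ax]  ⊢ p2, p2⊥
    [⅋]  ⊢ (p3⊥ ⅋ p3)
      [Ax]  ⊢ p3, p3⊥

Result: YES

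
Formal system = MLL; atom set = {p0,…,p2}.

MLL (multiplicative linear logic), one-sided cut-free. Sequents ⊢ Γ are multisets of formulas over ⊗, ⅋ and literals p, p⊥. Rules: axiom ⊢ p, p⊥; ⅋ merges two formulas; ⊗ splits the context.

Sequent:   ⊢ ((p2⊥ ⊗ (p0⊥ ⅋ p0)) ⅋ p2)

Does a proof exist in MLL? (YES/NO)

Derivation trace:
[⅋]  ⊢ ((p2⊥ ⊗ (p0⊥ ⅋ p0)) ⅋ p2)
  [⊗]  ⊢ p2, (p2⊥ ⊗ (p0⊥ ⅋ p0))
    [Ax]  ⊢ p2, p2⊥
    [⅋]  ⊢ (p0⊥ ⅋ p0)
      [Ax]  ⊢ p0, p0⊥

Result: YES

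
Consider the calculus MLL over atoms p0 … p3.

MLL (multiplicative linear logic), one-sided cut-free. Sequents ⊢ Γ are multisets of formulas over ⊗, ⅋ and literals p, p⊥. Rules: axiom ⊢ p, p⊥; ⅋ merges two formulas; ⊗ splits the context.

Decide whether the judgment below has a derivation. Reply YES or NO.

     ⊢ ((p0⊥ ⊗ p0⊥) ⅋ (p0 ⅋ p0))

Proof tree:
[⅋]  ⊢ ((p0⊥ ⊗ p0⊥) ⅋ (p0 ⅋ p0))
  [⅋]  ⊢ (p0⊥ ⊗ p0⊥), (p0 ⅋ p0)
    [⊗]  ⊢ p0, p0, (p0⊥ ⊗ p0⊥)
      [Ax]  ⊢ p0, p0⊥
      [Ax]  ⊢ p0, p0⊥

Result: YES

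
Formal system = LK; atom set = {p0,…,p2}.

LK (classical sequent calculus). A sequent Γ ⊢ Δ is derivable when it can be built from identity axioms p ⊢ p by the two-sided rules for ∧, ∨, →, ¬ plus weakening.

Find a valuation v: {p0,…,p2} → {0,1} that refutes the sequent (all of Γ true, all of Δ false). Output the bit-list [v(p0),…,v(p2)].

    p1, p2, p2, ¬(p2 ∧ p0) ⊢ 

Search for a countermodel by truth-table:
  v=000: Γ:[p1=F, p2=F, p2=F, ¬(p2 ∧ p0)=T] Δ:[] refutes=False
  v=001: Γ:[p1=F, p2=T, p2=T, ¬(p2 ∧ p0)=T] Δ:[] refutes=False
  v=010: Γ:[p1=T, p2=F, p2=F, ¬(p2 ∧ p0)=T] Δ:[] refutes=False
  v=011: Γ:[p1=T, p2=T, p2=T, ¬(p2 ∧ p0)=T] Δ:[] refutes=True  ← countermodel

Result: [0, 1, 1]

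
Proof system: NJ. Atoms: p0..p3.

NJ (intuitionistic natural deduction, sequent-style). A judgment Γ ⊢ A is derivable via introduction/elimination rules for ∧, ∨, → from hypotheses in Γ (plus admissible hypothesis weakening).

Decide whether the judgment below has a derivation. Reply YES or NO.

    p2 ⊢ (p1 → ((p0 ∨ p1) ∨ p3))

Derivation trace:
[→I] p2 ⊢ (p1 → ((p0 ∨ p1) ∨ p3))
  [∨I₁] p1, p2 ⊢ ((p0 ∨ p1) ∨ p3)
    [∨I₂] p1, p2 ⊢ (p0 ∨ p1)
      [Wk] p1, p2 ⊢ p1
        [Ax] p1 ⊢ p1

Result: YES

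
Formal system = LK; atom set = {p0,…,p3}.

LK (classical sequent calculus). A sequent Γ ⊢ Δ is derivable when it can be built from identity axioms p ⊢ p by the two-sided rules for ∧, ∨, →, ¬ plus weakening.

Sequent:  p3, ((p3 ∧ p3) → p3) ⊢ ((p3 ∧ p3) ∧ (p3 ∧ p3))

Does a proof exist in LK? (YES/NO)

Derivation (root first):
[→L] p3, ((p3 ∧ p3) → p3) ⊢ ((p3 ∧ p3) ∧ (p3 ∧ p3))
  [∧R] p3 ⊢ (p3 ∧ p3)
    [Ax] p3 ⊢ p3
    [Ax] p3 ⊢ p3
  [∧R] p3 ⊢ ((p3 ∧ p3) ∧ (p3 ∧ p3))
    [∧R] p3 ⊢ (p3 ∧ p3)
      [Ax] p3 ⊢ p3
      [Ax] p3 ⊢ p3
    [∧R] p3 ⊢ (p3 ∧ p3)
      [Ax] p3 ⊢ p3
      [Ax] p3 ⊢ p3

Result: YES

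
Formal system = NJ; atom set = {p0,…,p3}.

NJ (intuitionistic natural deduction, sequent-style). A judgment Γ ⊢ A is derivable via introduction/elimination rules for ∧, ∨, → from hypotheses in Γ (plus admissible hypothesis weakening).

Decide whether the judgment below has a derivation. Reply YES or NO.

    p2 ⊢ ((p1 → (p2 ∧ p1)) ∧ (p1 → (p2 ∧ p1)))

Proof tree:
[∧I] p2 ⊢ ((p1 → (p2 ∧ p1)) ∧ (p1 → (p2 ∧ p1)))
  [→I] p2 ⊢ (p1 → (p2 ∧ p1))
    [∧I] p1, p2 ⊢ (p2 ∧ p1)
      [Ax] p2 ⊢ p2
      [Ax] p1 ⊢ p1
  [→I] p2 ⊢ (p1 → (p2 ∧ p1))
    [∧I] p1, p2 ⊢ (p2 ∧ p1)
      [Ax] p2 ⊢ p2
      [Ax] p1 ⊢ p1

Result: YES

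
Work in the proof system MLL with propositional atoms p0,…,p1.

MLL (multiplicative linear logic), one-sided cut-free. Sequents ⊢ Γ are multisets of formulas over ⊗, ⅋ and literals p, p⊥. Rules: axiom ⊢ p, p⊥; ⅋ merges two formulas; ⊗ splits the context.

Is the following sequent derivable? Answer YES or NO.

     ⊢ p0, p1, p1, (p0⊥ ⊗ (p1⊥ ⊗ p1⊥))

Derivation trace:
[⊗]  ⊢ p0, p1, p1, (p0⊥ ⊗ (p1⊥ ⊗ p1⊥))
  [Ax]  ⊢ p0, p0⊥
  [⊗]  ⊢ p1, p1, (p1⊥ ⊗ p1⊥)
    [Ax]  ⊢ p1, p1⊥
    [Ax]  ⊢ p1, p1⊥

Result: YES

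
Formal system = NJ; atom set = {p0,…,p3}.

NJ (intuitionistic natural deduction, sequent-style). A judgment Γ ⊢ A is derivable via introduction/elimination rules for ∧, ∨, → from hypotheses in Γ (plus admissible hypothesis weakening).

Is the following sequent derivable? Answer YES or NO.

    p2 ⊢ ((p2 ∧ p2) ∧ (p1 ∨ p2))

Derivation (root first):
[∧I] p2 ⊢ ((p2 ∧ p2) ∧ (p1 ∨ p2))
  [∧I] p2 ⊢ (p2 ∧ p2)
    [Ax] p2 ⊢ p2
    [Ax] p2 ⊢ p2
  [∨I₂] p2 ⊢ (p1 ∨ p2)
    [Ax] p2 ⊢ p2

Result: YES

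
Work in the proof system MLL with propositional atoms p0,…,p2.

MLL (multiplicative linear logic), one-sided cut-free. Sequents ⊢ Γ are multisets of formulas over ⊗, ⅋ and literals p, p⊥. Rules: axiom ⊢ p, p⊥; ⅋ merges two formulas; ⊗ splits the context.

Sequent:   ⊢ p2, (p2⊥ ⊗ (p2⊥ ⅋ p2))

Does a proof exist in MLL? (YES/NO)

Derivation (root first):
[⊗]  ⊢ p2, (p2⊥ ⊗ (p2⊥ ⅋ p2))
  [Ax]  ⊢ p2, p2⊥
  [⅋]  ⊢ (p2⊥ ⅋ p2)
    [Ax]  ⊢ p2, p2⊥

Result: YES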